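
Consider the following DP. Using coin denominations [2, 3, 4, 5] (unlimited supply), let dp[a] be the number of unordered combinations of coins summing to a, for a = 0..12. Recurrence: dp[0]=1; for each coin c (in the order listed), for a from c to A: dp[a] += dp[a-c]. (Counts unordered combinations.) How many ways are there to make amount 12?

after  coin     0     1     2     3     4     5     6     7     8     9    10    11    12
          2     1     0     1     0     1     0     1     0     1     0     1     0     1
          3     1     0     1     1     1     1     2     1     2     2     2     2     3
          4     1     0     1     1     2     1     3     2     4     3     5     4     7
          5     1     0     1     1     2     2     3     3     5     5     7     7    10

10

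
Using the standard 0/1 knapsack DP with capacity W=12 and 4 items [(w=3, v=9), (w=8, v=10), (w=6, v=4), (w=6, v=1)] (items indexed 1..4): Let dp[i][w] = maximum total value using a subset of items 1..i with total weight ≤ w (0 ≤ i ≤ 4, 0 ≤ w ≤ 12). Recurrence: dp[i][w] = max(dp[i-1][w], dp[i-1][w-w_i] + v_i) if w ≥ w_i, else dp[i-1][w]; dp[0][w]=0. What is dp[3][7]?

9

i\w   0   1   2   3   4   5   6   7   8   9  10  11  12
  0   0   0   0   0   0   0   0   0   0   0   0   0   0
  1   0   0   0   9   9   9   9   9   9   9   9   9   9
  2   0   0   0   9   9   9   9   9  10  10  10  19  19
  3   0   0   0   9   9   9   9   9  10  13  13  19  19
  4   0   0   0   9   9   9   9   9  10  13  13  19  19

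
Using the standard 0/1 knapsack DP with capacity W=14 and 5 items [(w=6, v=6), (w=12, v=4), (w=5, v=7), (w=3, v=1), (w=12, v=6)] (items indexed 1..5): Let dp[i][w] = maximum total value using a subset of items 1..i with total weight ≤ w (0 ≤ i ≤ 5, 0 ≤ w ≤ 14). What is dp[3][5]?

7

i\w   0   1   2   3   4   5   6   7   8   9  10  11  12  13  14
  0   0   0   0   0   0   0   0   0   0   0   0   0   0   0   0
  1   0   0   0   0   0   0   6   6   6   6   6   6   6   6   6
  2   0   0   0   0   0   0   6   6   6   6   6   6   6   6   6
  3   0   0   0   0   0   7   7   7   7   7   7  13  13  13  13
  4   0   0   0   1   1   7   7   7   8   8   8  13  13  13  14
  5   0   0   0   1   1   7   7   7   8   8   8  13  13  13  14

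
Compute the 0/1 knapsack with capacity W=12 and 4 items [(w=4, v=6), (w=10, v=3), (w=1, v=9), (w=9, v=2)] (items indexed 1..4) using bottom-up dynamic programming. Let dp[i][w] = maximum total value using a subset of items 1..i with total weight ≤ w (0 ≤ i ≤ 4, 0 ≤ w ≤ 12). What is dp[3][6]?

i\w   0   1   2   3   4   5   6   7   8   9  10  11  12
  0   0   0   0   0   0   0   0   0   0   0   0   0   0
  1   0   0   0   0   6   6   6   6   6   6   6   6   6
  2   0   0   0   0   6   6   6   6   6   6   6   6   6
  3   0   9   9   9   9  15  15  15  15  15  15  15  15
  4   0   9   9   9   9  15  15  15  15  15  15  15  15

15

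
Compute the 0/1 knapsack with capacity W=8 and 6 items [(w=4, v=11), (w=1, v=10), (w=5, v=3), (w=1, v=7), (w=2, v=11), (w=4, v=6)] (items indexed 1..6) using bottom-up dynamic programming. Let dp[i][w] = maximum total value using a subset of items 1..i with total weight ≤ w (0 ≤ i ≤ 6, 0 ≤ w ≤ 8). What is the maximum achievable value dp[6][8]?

i\w   0   1   2   3   4   5   6   7   8
  0   0   0   0   0   0   0   0   0   0
  1   0   0   0   0  11  11  11  11  11
  2   0  10  10  10  11  21  21  21  21
  3   0  10  10  10  11  21  21  21  21
  4   0  10  17  17  17  21  28  28  28
  5   0  10  17  21  28  28  28  32  39
  6   0  10  17  21  28  28  28  32  39

39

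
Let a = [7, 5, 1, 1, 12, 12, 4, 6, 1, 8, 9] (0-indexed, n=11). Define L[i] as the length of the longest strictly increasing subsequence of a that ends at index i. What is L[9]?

4

   i    0    1    2    3    4    5    6    7    8    9   10
a[i]    7    5    1    1   12   12    4    6    1    8    9
L[i]    1    1    1    1    2    2    2    3    1    4    5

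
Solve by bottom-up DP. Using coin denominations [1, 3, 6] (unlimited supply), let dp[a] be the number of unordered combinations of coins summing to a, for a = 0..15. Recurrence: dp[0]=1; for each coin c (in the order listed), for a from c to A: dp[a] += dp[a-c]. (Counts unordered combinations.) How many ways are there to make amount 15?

12

after  coin     0     1     2     3     4     5     6     7     8     9    10    11    12    13    14    15
          1     1     1     1     1     1     1     1     1     1     1     1     1     1     1     1     1
          3     1     1     1     2     2     2     3     3     3     4     4     4     5     5     5     6
          6     1     1     1     2     2     2     4     4     4     6     6     6     9     9     9    12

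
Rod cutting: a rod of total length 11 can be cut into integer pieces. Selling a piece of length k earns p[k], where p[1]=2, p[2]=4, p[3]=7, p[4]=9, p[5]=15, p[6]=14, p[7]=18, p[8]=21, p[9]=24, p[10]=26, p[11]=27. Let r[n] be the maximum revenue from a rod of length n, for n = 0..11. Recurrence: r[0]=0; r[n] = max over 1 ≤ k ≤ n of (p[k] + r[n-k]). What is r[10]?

   n    0    1    2    3    4    5    6    7    8    9   10   11
r[n]    0    2    4    7    9   15   17   19   22   24   30   32

30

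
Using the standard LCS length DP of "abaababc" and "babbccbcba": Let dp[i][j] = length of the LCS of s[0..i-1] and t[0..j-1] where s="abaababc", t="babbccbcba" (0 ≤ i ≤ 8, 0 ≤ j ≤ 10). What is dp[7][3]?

   ''  b  a  b  b  c  c  b  c  b  a
''  0  0  0  0  0  0  0  0  0  0  0
 a  0  0  1  1  1  1  1  1  1  1  1
 b  0  1  1  2  2  2  2  2  2  2  2
 a  0  1  2  2  2  2  2  2  2  2  3
 a  0  1  2  2  2  2  2  2  2  2  3
 b  0  1  2  3  3  3  3  3  3  3  3
 a  0  1  2  3  3  3  3  3  3  3  4
 b  0  1  2  3  4  4  4  4  4  4  4
 c  0  1  2  3  4  5  5  5  5  5  5

3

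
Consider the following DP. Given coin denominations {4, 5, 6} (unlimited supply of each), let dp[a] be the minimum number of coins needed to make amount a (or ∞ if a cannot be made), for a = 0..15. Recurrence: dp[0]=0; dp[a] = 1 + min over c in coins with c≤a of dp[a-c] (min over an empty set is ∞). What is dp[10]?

2

 a  0  1  2  3  4  5  6  7  8  9 10 11 12 13 14 15
dp  0  -  -  -  1  1  1  -  2  2  2  2  2  3  3  3
(- denotes ∞ / unreachable)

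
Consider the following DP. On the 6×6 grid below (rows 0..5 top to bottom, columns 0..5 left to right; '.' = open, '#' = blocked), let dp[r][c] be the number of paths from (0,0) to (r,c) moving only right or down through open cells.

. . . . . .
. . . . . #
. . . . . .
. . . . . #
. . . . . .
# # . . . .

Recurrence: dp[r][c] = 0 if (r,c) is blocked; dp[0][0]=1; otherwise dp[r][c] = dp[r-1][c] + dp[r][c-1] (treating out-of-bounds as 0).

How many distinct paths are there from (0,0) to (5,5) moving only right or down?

190

r\c   0   1   2   3   4   5
  0   1   1   1   1   1   1
  1   1   2   3   4   5   0
  2   1   3   6  10  15  15
  3   1   4  10  20  35   0
  4   1   5  15  35  70  70
  5   0   0  15  50 120 190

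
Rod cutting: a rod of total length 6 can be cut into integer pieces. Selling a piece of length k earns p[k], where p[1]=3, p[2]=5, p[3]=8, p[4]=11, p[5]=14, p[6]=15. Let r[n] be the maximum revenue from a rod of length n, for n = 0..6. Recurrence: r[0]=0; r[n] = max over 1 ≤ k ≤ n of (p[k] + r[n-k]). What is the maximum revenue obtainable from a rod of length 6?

   n    0    1    2    3    4    5    6
r[n]    0    3    6    9   12   15   18

18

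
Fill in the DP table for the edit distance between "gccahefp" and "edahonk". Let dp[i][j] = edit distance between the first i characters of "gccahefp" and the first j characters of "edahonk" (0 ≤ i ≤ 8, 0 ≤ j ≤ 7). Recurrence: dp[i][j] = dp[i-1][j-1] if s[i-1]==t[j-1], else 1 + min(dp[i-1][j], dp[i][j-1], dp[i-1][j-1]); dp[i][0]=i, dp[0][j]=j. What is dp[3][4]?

4

   ''  e  d  a  h  o  n  k
''  0  1  2  3  4  5  6  7
 g  1  1  2  3  4  5  6  7
 c  2  2  2  3  4  5  6  7
 c  3  3  3  3  4  5  6  7
 a  4  4  4  3  4  5  6  7
 h  5  5  5  4  3  4  5  6
 e  6  5  6  5  4  4  5  6
 f  7  6  6  6  5  5  5  6
 p  8  7  7  7  6  6  6  6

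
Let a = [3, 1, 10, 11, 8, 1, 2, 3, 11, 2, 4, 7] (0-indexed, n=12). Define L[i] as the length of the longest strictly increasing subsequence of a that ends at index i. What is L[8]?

   i    0    1    2    3    4    5    6    7    8    9   10   11
a[i]    3    1   10   11    8    1    2    3   11    2    4    7
L[i]    1    1    2    3    2    1    2    3    4    2    4    5

4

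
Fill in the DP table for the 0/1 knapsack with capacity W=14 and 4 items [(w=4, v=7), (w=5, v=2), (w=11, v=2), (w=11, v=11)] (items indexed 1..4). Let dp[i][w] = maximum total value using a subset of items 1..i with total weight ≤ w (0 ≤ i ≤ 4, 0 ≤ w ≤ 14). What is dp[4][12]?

i\w   0   1   2   3   4   5   6   7   8   9  10  11  12  13  14
  0   0   0   0   0   0   0   0   0   0   0   0   0   0   0   0
  1   0   0   0   0   7   7   7   7   7   7   7   7   7   7   7
  2   0   0   0   0   7   7   7   7   7   9   9   9   9   9   9
  3   0   0   0   0   7   7   7   7   7   9   9   9   9   9   9
  4   0   0   0   0   7   7   7   7   7   9   9  11  11  11  11

11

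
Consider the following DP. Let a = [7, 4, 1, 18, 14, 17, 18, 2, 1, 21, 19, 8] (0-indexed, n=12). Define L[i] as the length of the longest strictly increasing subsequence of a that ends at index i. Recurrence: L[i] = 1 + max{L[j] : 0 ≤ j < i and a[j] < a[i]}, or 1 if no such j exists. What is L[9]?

   i    0    1    2    3    4    5    6    7    8    9   10   11
a[i]    7    4    1   18   14   17   18    2    1   21   19    8
L[i]    1    1    1    2    2    3    4    2    1    5    5    3

5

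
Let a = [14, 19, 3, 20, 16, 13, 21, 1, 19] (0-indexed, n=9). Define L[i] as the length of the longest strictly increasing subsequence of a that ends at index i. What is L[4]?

   i    0    1    2    3    4    5    6    7    8
a[i]   14   19    3   20   16   13   21    1   19
L[i]    1    2    1    3    2    2    4    1    3

2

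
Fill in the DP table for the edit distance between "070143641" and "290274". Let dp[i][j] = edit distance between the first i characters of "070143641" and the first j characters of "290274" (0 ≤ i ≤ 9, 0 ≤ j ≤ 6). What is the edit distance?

   ''  2  9  0  2  7  4
''  0  1  2  3  4  5  6
 0  1  1  2  2  3  4  5
 7  2  2  2  3  3  3  4
 0  3  3  3  2  3  4  4
 1  4  4  4  3  3  4  5
 4  5  5  5  4  4  4  4
 3  6  6  6  5  5  5  5
 6  7  7  7  6  6  6  6
 4  8  8  8  7  7  7  6
 1  9  9  9  8  8  8  7

7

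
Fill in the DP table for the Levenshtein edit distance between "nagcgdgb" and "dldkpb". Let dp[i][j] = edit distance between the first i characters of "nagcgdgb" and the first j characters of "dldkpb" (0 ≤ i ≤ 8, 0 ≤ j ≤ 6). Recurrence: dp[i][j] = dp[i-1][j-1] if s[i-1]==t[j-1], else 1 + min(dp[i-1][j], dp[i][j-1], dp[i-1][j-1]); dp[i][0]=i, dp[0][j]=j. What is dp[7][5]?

   ''  d  l  d  k  p  b
''  0  1  2  3  4  5  6
 n  1  1  2  3  4  5  6
 a  2  2  2  3  4  5  6
 g  3  3  3  3  4  5  6
 c  4  4  4  4  4  5  6
 g  5  5  5  5  5  5  6
 d  6  5  6  5  6  6  6
 g  7  6  6  6  6  7  7
 b  8  7  7  7  7  7  7

7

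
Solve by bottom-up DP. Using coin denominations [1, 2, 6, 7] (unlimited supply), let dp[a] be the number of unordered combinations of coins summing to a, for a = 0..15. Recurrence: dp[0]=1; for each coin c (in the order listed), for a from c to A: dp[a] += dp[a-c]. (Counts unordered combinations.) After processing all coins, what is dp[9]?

9

after  coin     0     1     2     3     4     5     6     7     8     9    10    11    12    13    14    15
          1     1     1     1     1     1     1     1     1     1     1     1     1     1     1     1     1
          2     1     1     2     2     3     3     4     4     5     5     6     6     7     7     8     8
          6     1     1     2     2     3     3     5     5     7     7     9     9    12    12    15    15
          7     1     1     2     2     3     3     5     6     8     9    11    12    15    17    21    23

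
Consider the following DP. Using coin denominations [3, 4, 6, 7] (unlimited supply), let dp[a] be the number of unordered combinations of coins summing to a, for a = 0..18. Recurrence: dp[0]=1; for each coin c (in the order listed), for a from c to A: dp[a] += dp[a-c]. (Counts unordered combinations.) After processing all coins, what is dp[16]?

6

after  coin     0     1     2     3     4     5     6     7     8     9    10    11    12    13    14    15    16    17    18
          3     1     0     0     1     0     0     1     0     0     1     0     0     1     0     0     1     0     0     1
          4     1     0     0     1     1     0     1     1     1     1     1     1     2     1     1     2     2     1     2
          6     1     0     0     1     1     0     2     1     1     2     2     1     4     2     2     4     4     2     6
          7     1     0     0     1     1     0     2     2     1     2     3     2     4     4     4     5     6     5     8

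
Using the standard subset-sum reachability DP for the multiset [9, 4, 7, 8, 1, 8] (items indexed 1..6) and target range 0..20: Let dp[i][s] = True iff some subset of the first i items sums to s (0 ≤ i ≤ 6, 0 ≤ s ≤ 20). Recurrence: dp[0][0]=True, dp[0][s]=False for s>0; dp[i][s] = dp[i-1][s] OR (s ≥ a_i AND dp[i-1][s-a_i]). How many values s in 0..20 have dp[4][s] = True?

i\s   0   1   2   3   4   5   6   7   8   9  10  11  12  13  14  15  16  17  18  19  20
  0   T   F   F   F   F   F   F   F   F   F   F   F   F   F   F   F   F   F   F   F   F
  1   T   F   F   F   F   F   F   F   F   T   F   F   F   F   F   F   F   F   F   F   F
  2   T   F   F   F   T   F   F   F   F   T   F   F   F   T   F   F   F   F   F   F   F
  3   T   F   F   F   T   F   F   T   F   T   F   T   F   T   F   F   T   F   F   F   T
  4   T   F   F   F   T   F   F   T   T   T   F   T   T   T   F   T   T   T   F   T   T
  5   T   T   F   F   T   T   F   T   T   T   T   T   T   T   T   T   T   T   T   T   T
  6   T   T   F   F   T   T   F   T   T   T   T   T   T   T   T   T   T   T   T   T   T

13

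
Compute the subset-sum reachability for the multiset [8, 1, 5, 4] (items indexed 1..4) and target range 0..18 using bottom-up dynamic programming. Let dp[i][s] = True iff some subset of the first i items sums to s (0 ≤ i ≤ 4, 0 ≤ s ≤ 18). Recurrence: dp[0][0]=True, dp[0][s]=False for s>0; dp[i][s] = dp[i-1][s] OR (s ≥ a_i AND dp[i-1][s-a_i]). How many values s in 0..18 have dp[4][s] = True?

i\s   0   1   2   3   4   5   6   7   8   9  10  11  12  13  14  15  16  17  18
  0   T   F   F   F   F   F   F   F   F   F   F   F   F   F   F   F   F   F   F
  1   T   F   F   F   F   F   F   F   T   F   F   F   F   F   F   F   F   F   F
  2   T   T   F   F   F   F   F   F   T   T   F   F   F   F   F   F   F   F   F
  3   T   T   F   F   F   T   T   F   T   T   F   F   F   T   T   F   F   F   F
  4   T   T   F   F   T   T   T   F   T   T   T   F   T   T   T   F   F   T   T

13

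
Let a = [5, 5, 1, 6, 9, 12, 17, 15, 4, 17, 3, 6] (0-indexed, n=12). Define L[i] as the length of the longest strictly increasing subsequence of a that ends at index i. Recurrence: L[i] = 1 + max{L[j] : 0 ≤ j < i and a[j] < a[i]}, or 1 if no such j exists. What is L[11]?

   i    0    1    2    3    4    5    6    7    8    9   10   11
a[i]    5    5    1    6    9   12   17   15    4   17    3    6
L[i]    1    1    1    2    3    4    5    5    2    6    2    3

3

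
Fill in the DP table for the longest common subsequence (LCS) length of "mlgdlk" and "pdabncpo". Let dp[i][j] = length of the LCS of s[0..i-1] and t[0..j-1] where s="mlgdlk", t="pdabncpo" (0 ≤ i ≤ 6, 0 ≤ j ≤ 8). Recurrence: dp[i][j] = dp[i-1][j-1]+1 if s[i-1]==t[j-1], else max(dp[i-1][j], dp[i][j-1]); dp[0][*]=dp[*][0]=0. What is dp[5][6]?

   ''  p  d  a  b  n  c  p  o
''  0  0  0  0  0  0  0  0  0
 m  0  0  0  0  0  0  0  0  0
 l  0  0  0  0  0  0  0  0  0
 g  0  0  0  0  0  0  0  0  0
 d  0  0  1  1  1  1  1  1  1
 l  0  0  1  1  1  1  1  1  1
 k  0  0  1  1  1  1  1  1  1

1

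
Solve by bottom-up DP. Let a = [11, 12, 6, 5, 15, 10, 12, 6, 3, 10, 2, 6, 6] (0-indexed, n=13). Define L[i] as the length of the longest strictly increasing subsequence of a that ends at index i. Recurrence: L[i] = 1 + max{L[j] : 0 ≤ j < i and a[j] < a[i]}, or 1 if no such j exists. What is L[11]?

   i    0    1    2    3    4    5    6    7    8    9   10   11   12
a[i]   11   12    6    5   15   10   12    6    3   10    2    6    6
L[i]    1    2    1    1    3    2    3    2    1    3    1    2    2

2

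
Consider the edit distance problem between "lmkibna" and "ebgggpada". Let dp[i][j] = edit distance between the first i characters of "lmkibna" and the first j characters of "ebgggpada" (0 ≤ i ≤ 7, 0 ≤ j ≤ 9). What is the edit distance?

8

   ''  e  b  g  g  g  p  a  d  a
''  0  1  2  3  4  5  6  7  8  9
 l  1  1  2  3  4  5  6  7  8  9
 m  2  2  2  3  4  5  6  7  8  9
 k  3  3  3  3  4  5  6  7  8  9
 i  4  4  4  4  4  5  6  7  8  9
 b  5  5  4  5  5  5  6  7  8  9
 n  6  6  5  5  6  6  6  7  8  9
 a  7  7  6  6  6  7  7  6  7  8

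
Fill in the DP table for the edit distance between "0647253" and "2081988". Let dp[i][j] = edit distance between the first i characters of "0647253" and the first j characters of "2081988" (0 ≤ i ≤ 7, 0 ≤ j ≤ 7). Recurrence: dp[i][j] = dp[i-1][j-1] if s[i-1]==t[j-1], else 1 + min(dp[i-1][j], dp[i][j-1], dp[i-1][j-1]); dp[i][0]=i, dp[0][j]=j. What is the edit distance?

   ''  2  0  8  1  9  8  8
''  0  1  2  3  4  5  6  7
 0  1  1  1  2  3  4  5  6
 6  2  2  2  2  3  4  5  6
 4  3  3  3  3  3  4  5  6
 7  4  4  4  4  4  4  5  6
 2  5  4  5  5  5  5  5  6
 5  6  5  5  6  6  6  6  6
 3  7  6  6  6  7  7  7  7

7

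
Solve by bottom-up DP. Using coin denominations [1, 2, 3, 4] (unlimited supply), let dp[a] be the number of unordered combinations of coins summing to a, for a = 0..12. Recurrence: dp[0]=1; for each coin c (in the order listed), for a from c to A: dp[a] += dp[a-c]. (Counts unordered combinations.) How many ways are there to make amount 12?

34

after  coin     0     1     2     3     4     5     6     7     8     9    10    11    12
          1     1     1     1     1     1     1     1     1     1     1     1     1     1
          2     1     1     2     2     3     3     4     4     5     5     6     6     7
          3     1     1     2     3     4     5     7     8    10    12    14    16    19
          4     1     1     2     3     5     6     9    11    15    18    23    27    34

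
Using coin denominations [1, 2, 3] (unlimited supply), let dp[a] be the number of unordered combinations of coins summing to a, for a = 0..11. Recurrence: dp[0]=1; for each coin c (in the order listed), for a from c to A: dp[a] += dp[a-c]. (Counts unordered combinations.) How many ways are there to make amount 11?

16

after  coin     0     1     2     3     4     5     6     7     8     9    10    11
          1     1     1     1     1     1     1     1     1     1     1     1     1
          2     1     1     2     2     3     3     4     4     5     5     6     6
          3     1     1     2     3     4     5     7     8    10    12    14    16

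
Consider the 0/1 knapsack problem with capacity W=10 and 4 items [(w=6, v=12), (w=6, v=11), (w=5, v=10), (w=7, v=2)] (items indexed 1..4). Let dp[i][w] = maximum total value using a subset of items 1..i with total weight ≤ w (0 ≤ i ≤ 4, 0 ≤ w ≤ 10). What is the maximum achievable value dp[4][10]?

12

i\w   0   1   2   3   4   5   6   7   8   9  10
  0   0   0   0   0   0   0   0   0   0   0   0
  1   0   0   0   0   0   0  12  12  12  12  12
  2   0   0   0   0   0   0  12  12  12  12  12
  3   0   0   0   0   0  10  12  12  12  12  12
  4   0   0   0   0   0  10  12  12  12  12  12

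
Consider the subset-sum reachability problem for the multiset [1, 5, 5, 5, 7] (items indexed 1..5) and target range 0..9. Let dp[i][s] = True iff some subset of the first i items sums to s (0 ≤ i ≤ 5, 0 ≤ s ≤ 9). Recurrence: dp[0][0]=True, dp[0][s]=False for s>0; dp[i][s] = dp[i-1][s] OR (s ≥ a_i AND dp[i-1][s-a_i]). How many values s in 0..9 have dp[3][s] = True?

i\s   0   1   2   3   4   5   6   7   8   9
  0   T   F   F   F   F   F   F   F   F   F
  1   T   T   F   F   F   F   F   F   F   F
  2   T   T   F   F   F   T   T   F   F   F
  3   T   T   F   F   F   T   T   F   F   F
  4   T   T   F   F   F   T   T   F   F   F
  5   T   T   F   F   F   T   T   T   T   F

4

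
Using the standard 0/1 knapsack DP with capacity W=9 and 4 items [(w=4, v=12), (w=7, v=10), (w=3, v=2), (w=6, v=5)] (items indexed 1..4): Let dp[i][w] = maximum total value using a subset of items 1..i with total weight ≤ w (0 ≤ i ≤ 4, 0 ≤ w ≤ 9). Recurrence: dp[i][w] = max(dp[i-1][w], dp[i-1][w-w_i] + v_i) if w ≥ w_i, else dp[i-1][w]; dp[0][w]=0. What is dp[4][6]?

12

i\w   0   1   2   3   4   5   6   7   8   9
  0   0   0   0   0   0   0   0   0   0   0
  1   0   0   0   0  12  12  12  12  12  12
  2   0   0   0   0  12  12  12  12  12  12
  3   0   0   0   2  12  12  12  14  14  14
  4   0   0   0   2  12  12  12  14  14  14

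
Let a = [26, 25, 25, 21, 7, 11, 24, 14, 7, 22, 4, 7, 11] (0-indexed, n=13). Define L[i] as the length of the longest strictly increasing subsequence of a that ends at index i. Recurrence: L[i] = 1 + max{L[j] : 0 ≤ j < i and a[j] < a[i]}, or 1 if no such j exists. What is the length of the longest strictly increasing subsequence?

   i    0    1    2    3    4    5    6    7    8    9   10   11   12
a[i]   26   25   25   21    7   11   24   14    7   22    4    7   11
L[i]    1    1    1    1    1    2    3    3    1    4    1    2    3

4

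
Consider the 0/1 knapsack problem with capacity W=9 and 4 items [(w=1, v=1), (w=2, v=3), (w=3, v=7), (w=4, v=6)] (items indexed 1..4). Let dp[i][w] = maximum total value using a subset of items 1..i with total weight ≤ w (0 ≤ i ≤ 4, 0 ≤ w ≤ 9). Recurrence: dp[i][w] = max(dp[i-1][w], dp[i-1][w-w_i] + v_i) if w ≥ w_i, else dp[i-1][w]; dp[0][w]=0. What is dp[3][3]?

i\w   0   1   2   3   4   5   6   7   8   9
  0   0   0   0   0   0   0   0   0   0   0
  1   0   1   1   1   1   1   1   1   1   1
  2   0   1   3   4   4   4   4   4   4   4
  3   0   1   3   7   8  10  11  11  11  11
  4   0   1   3   7   8  10  11  13  14  16

7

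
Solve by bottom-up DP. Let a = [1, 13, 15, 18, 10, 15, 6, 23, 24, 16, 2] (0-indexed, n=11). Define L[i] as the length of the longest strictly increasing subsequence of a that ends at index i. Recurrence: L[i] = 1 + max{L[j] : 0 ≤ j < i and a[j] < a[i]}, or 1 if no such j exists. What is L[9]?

4

   i    0    1    2    3    4    5    6    7    8    9   10
a[i]    1   13   15   18   10   15    6   23   24   16    2
L[i]    1    2    3    4    2    3    2    5    6    4    2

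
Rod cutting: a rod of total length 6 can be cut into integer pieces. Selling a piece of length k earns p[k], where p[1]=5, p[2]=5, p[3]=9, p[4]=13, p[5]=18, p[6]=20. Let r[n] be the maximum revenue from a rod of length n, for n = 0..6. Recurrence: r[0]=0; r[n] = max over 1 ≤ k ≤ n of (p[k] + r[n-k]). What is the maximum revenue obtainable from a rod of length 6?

30

   n    0    1    2    3    4    5    6
r[n]    0    5   10   15   20   25   30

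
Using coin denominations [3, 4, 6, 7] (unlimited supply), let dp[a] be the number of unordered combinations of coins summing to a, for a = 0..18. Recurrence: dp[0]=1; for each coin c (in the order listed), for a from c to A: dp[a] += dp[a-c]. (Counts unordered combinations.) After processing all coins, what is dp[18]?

after  coin     0     1     2     3     4     5     6     7     8     9    10    11    12    13    14    15    16    17    18
          3     1     0     0     1     0     0     1     0     0     1     0     0     1     0     0     1     0     0     1
          4     1     0     0     1     1     0     1     1     1     1     1     1     2     1     1     2     2     1     2
          6     1     0     0     1     1     0     2     1     1     2     2     1     4     2     2     4     4     2     6
          7     1     0     0     1     1     0     2     2     1     2     3     2     4     4     4     5     6     5     8

8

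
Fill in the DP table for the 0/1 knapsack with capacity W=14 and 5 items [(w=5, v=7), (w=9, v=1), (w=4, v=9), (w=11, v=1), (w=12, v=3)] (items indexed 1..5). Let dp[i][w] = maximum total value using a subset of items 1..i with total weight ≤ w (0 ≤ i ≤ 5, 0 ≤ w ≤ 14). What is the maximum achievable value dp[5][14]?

16

i\w   0   1   2   3   4   5   6   7   8   9  10  11  12  13  14
  0   0   0   0   0   0   0   0   0   0   0   0   0   0   0   0
  1   0   0   0   0   0   7   7   7   7   7   7   7   7   7   7
  2   0   0   0   0   0   7   7   7   7   7   7   7   7   7   8
  3   0   0   0   0   9   9   9   9   9  16  16  16  16  16  16
  4   0   0   0   0   9   9   9   9   9  16  16  16  16  16  16
  5   0   0   0   0   9   9   9   9   9  16  16  16  16  16  16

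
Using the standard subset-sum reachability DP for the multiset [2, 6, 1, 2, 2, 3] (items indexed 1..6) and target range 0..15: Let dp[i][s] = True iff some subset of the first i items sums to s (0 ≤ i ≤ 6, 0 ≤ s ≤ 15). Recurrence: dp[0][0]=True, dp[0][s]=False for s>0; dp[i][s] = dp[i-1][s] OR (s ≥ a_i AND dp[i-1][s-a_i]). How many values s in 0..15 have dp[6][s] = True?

i\s   0   1   2   3   4   5   6   7   8   9  10  11  12  13  14  15
  0   T   F   F   F   F   F   F   F   F   F   F   F   F   F   F   F
  1   T   F   T   F   F   F   F   F   F   F   F   F   F   F   F   F
  2   T   F   T   F   F   F   T   F   T   F   F   F   F   F   F   F
  3   T   T   T   T   F   F   T   T   T   T   F   F   F   F   F   F
  4   T   T   T   T   T   T   T   T   T   T   T   T   F   F   F   F
  5   T   T   T   T   T   T   T   T   T   T   T   T   T   T   F   F
  6   T   T   T   T   T   T   T   T   T   T   T   T   T   T   T   T

16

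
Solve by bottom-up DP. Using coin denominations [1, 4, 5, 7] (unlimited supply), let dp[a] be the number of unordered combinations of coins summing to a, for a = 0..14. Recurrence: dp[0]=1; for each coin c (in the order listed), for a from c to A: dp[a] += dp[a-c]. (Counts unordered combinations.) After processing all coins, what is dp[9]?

6

after  coin     0     1     2     3     4     5     6     7     8     9    10    11    12    13    14
          1     1     1     1     1     1     1     1     1     1     1     1     1     1     1     1
          4     1     1     1     1     2     2     2     2     3     3     3     3     4     4     4
          5     1     1     1     1     2     3     3     3     4     5     6     6     7     8     9
          7     1     1     1     1     2     3     3     4     5     6     7     8    10    11    13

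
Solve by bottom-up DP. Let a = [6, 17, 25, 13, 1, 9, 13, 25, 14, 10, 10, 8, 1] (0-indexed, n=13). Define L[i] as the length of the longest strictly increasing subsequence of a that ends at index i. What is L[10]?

   i    0    1    2    3    4    5    6    7    8    9   10   11   12
a[i]    6   17   25   13    1    9   13   25   14   10   10    8    1
L[i]    1    2    3    2    1    2    3    4    4    3    3    2    1

3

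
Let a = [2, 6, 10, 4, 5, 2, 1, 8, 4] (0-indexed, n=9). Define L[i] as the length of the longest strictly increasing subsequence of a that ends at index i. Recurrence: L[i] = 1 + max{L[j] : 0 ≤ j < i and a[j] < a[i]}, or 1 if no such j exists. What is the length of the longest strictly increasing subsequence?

   i    0    1    2    3    4    5    6    7    8
a[i]    2    6   10    4    5    2    1    8    4
L[i]    1    2    3    2    3    1    1    4    2

4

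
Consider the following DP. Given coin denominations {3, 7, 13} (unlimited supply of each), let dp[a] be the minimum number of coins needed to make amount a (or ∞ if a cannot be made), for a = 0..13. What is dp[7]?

1

 a  0  1  2  3  4  5  6  7  8  9 10 11 12 13
dp  0  -  -  1  -  -  2  1  -  3  2  -  4  1
(- denotes ∞ / unreachable)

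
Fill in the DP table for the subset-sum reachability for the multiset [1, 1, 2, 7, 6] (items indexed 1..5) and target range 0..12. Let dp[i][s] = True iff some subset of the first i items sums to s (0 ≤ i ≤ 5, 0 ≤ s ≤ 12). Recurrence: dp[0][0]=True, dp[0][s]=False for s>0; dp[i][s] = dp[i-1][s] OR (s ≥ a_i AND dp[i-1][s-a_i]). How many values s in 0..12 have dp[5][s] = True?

11

i\s   0   1   2   3   4   5   6   7   8   9  10  11  12
  0   T   F   F   F   F   F   F   F   F   F   F   F   F
  1   T   T   F   F   F   F   F   F   F   F   F   F   F
  2   T   T   T   F   F   F   F   F   F   F   F   F   F
  3   T   T   T   T   T   F   F   F   F   F   F   F   F
  4   T   T   T   T   T   F   F   T   T   T   T   T   F
  5   T   T   T   T   T   F   T   T   T   T   T   T   F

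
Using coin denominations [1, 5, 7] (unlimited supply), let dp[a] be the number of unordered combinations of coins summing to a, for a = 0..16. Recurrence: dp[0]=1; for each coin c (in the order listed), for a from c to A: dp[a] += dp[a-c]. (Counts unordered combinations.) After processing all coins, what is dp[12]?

after  coin     0     1     2     3     4     5     6     7     8     9    10    11    12    13    14    15    16
          1     1     1     1     1     1     1     1     1     1     1     1     1     1     1     1     1     1
          5     1     1     1     1     1     2     2     2     2     2     3     3     3     3     3     4     4
          7     1     1     1     1     1     2     2     3     3     3     4     4     5     5     6     7     7

5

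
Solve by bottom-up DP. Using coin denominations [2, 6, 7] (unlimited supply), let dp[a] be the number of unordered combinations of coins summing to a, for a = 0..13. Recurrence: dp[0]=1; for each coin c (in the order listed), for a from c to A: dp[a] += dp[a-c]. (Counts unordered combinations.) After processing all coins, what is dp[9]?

1

after  coin     0     1     2     3     4     5     6     7     8     9    10    11    12    13
          2     1     0     1     0     1     0     1     0     1     0     1     0     1     0
          6     1     0     1     0     1     0     2     0     2     0     2     0     3     0
          7     1     0     1     0     1     0     2     1     2     1     2     1     3     2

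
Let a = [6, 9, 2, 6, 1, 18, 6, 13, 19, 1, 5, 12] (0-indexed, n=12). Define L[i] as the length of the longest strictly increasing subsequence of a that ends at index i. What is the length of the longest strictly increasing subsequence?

   i    0    1    2    3    4    5    6    7    8    9   10   11
a[i]    6    9    2    6    1   18    6   13   19    1    5   12
L[i]    1    2    1    2    1    3    2    3    4    1    2    3

4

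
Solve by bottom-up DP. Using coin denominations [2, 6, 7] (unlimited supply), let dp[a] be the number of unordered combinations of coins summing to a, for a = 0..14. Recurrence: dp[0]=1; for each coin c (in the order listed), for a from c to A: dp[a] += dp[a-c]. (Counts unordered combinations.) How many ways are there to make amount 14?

after  coin     0     1     2     3     4     5     6     7     8     9    10    11    12    13    14
          2     1     0     1     0     1     0     1     0     1     0     1     0     1     0     1
          6     1     0     1     0     1     0     2     0     2     0     2     0     3     0     3
          7     1     0     1     0     1     0     2     1     2     1     2     1     3     2     4

4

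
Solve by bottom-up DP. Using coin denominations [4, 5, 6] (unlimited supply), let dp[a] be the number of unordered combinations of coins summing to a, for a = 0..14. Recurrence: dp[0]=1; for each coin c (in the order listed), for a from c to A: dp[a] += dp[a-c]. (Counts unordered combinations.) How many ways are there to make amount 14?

2

after  coin     0     1     2     3     4     5     6     7     8     9    10    11    12    13    14
          4     1     0     0     0     1     0     0     0     1     0     0     0     1     0     0
          5     1     0     0     0     1     1     0     0     1     1     1     0     1     1     1
          6     1     0     0     0     1     1     1     0     1     1     2     1     2     1     2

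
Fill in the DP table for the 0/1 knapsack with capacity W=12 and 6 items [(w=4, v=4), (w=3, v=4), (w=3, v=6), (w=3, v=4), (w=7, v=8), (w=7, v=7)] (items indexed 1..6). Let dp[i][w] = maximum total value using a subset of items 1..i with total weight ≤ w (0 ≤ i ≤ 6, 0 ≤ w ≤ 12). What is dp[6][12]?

i\w   0   1   2   3   4   5   6   7   8   9  10  11  12
  0   0   0   0   0   0   0   0   0   0   0   0   0   0
  1   0   0   0   0   4   4   4   4   4   4   4   4   4
  2   0   0   0   4   4   4   4   8   8   8   8   8   8
  3   0   0   0   6   6   6  10  10  10  10  14  14  14
  4   0   0   0   6   6   6  10  10  10  14  14  14  14
  5   0   0   0   6   6   6  10  10  10  14  14  14  14
  6   0   0   0   6   6   6  10  10  10  14  14  14  14

14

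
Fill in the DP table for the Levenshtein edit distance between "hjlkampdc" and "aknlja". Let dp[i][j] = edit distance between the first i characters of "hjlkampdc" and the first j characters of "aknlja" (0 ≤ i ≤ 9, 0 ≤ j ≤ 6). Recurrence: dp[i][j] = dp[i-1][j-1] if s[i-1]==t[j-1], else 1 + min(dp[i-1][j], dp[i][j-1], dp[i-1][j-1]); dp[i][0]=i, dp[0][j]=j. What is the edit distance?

   ''  a  k  n  l  j  a
''  0  1  2  3  4  5  6
 h  1  1  2  3  4  5  6
 j  2  2  2  3  4  4  5
 l  3  3  3  3  3  4  5
 k  4  4  3  4  4  4  5
 a  5  4  4  4  5  5  4
 m  6  5  5  5  5  6  5
 p  7  6  6  6  6  6  6
 d  8  7  7  7  7  7  7
 c  9  8  8  8  8  8  8

8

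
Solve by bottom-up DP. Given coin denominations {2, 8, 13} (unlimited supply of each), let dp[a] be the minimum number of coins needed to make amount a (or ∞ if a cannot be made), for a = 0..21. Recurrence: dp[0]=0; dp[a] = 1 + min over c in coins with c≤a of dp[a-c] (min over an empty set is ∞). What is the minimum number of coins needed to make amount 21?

2

 a  0  1  2  3  4  5  6  7  8  9 10 11 12 13 14 15 16 17 18 19 20 21
dp  0  -  1  -  2  -  3  -  1  -  2  -  3  1  4  2  2  3  3  4  4  2
(- denotes ∞ / unreachable)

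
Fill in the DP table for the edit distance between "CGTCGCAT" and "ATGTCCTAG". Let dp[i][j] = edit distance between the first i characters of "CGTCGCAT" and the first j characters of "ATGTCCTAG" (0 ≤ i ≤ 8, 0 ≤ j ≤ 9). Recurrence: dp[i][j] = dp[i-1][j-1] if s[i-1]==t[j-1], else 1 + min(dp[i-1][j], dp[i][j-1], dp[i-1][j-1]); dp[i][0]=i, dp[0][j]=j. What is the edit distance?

   ''  A  T  G  T  C  C  T  A  G
''  0  1  2  3  4  5  6  7  8  9
 C  1  1  2  3  4  4  5  6  7  8
 G  2  2  2  2  3  4  5  6  7  7
 T  3  3  2  3  2  3  4  5  6  7
 C  4  4  3  3  3  2  3  4  5  6
 G  5  5  4  3  4  3  3  4  5  5
 C  6  6  5  4  4  4  3  4  5  6
 A  7  6  6  5  5  5  4  4  4  5
 T  8  7  6  6  5  6  5  4  5  5

5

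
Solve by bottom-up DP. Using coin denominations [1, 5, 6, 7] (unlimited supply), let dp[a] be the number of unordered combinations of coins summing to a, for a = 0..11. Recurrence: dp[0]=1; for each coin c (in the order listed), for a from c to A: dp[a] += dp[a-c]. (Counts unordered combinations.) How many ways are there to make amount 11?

after  coin     0     1     2     3     4     5     6     7     8     9    10    11
          1     1     1     1     1     1     1     1     1     1     1     1     1
          5     1     1     1     1     1     2     2     2     2     2     3     3
          6     1     1     1     1     1     2     3     3     3     3     4     5
          7     1     1     1     1     1     2     3     4     4     4     5     6

6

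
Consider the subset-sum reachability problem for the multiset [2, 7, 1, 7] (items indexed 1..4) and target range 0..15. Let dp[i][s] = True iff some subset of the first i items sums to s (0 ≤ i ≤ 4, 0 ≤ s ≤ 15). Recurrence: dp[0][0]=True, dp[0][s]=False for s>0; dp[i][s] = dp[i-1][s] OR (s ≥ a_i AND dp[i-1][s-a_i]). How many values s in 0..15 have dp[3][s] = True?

i\s   0   1   2   3   4   5   6   7   8   9  10  11  12  13  14  15
  0   T   F   F   F   F   F   F   F   F   F   F   F   F   F   F   F
  1   T   F   T   F   F   F   F   F   F   F   F   F   F   F   F   F
  2   T   F   T   F   F   F   F   T   F   T   F   F   F   F   F   F
  3   T   T   T   T   F   F   F   T   T   T   T   F   F   F   F   F
  4   T   T   T   T   F   F   F   T   T   T   T   F   F   F   T   T

8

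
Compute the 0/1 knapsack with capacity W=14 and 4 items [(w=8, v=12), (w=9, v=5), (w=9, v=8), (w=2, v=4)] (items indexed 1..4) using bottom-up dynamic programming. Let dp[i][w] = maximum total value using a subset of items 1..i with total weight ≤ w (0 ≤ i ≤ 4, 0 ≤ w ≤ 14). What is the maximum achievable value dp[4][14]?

16

i\w   0   1   2   3   4   5   6   7   8   9  10  11  12  13  14
  0   0   0   0   0   0   0   0   0   0   0   0   0   0   0   0
  1   0   0   0   0   0   0   0   0  12  12  12  12  12  12  12
  2   0   0   0   0   0   0   0   0  12  12  12  12  12  12  12
  3   0   0   0   0   0   0   0   0  12  12  12  12  12  12  12
  4   0   0   4   4   4   4   4   4  12  12  16  16  16  16  16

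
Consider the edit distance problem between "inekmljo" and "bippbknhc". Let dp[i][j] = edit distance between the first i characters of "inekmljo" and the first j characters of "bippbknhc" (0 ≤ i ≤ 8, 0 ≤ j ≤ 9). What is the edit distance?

   ''  b  i  p  p  b  k  n  h  c
''  0  1  2  3  4  5  6  7  8  9
 i  1  1  1  2  3  4  5  6  7  8
 n  2  2  2  2  3  4  5  5  6  7
 e  3  3  3  3  3  4  5  6  6  7
 k  4  4  4  4  4  4  4  5  6  7
 m  5  5  5  5  5  5  5  5  6  7
 l  6  6  6  6  6  6  6  6  6  7
 j  7  7  7  7  7  7  7  7  7  7
 o  8  8  8  8  8  8  8  8  8  8

8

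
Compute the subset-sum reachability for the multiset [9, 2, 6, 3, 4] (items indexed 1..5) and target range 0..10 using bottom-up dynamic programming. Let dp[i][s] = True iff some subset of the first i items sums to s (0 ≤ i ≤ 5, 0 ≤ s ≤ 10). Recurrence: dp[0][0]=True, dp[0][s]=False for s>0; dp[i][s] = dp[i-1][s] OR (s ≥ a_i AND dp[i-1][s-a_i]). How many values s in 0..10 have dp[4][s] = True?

i\s   0   1   2   3   4   5   6   7   8   9  10
  0   T   F   F   F   F   F   F   F   F   F   F
  1   T   F   F   F   F   F   F   F   F   T   F
  2   T   F   T   F   F   F   F   F   F   T   F
  3   T   F   T   F   F   F   T   F   T   T   F
  4   T   F   T   T   F   T   T   F   T   T   F
  5   T   F   T   T   T   T   T   T   T   T   T

7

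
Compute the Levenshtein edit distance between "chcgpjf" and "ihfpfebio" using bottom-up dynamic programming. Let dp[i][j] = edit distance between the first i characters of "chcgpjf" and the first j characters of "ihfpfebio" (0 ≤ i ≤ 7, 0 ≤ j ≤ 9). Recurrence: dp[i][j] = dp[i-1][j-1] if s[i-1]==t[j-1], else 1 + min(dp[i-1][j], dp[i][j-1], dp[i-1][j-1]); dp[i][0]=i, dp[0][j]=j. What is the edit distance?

   ''  i  h  f  p  f  e  b  i  o
''  0  1  2  3  4  5  6  7  8  9
 c  1  1  2  3  4  5  6  7  8  9
 h  2  2  1  2  3  4  5  6  7  8
 c  3  3  2  2  3  4  5  6  7  8
 g  4  4  3  3  3  4  5  6  7  8
 p  5  5  4  4  3  4  5  6  7  8
 j  6  6  5  5  4  4  5  6  7  8
 f  7  7  6  5  5  4  5  6  7  8

8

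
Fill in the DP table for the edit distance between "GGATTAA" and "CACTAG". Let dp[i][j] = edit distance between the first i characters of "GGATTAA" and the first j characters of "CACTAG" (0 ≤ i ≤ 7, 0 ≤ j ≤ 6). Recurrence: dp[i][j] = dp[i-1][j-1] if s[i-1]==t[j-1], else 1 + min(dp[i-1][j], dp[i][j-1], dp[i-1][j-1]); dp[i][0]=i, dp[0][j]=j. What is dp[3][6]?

   ''  C  A  C  T  A  G
''  0  1  2  3  4  5  6
 G  1  1  2  3  4  5  5
 G  2  2  2  3  4  5  5
 A  3  3  2  3  4  4  5
 T  4  4  3  3  3  4  5
 T  5  5  4  4  3  4  5
 A  6  6  5  5  4  3  4
 A  7  7  6  6  5  4  4

5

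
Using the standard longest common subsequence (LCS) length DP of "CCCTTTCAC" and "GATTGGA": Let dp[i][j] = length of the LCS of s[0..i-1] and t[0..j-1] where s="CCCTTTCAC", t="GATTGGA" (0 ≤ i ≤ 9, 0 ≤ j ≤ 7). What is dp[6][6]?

   ''  G  A  T  T  G  G  A
''  0  0  0  0  0  0  0  0
 C  0  0  0  0  0  0  0  0
 C  0  0  0  0  0  0  0  0
 C  0  0  0  0  0  0  0  0
 T  0  0  0  1  1  1  1  1
 T  0  0  0  1  2  2  2  2
 T  0  0  0  1  2  2  2  2
 C  0  0  0  1  2  2  2  2
 A  0  0  1  1  2  2  2  3
 C  0  0  1  1  2  2  2  3

2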